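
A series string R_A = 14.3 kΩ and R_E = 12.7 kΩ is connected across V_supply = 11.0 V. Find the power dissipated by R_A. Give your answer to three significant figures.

P ≈ 2.37 mW

Series current I = V_supply/ΣR = 11.0/27.00 = 0.4074 mA.
P(R_A) = I²·R_A = (0.4074)² × 14.3 = 2.374 mW.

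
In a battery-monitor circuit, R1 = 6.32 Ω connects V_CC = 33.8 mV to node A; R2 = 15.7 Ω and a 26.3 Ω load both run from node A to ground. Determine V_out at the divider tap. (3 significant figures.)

First combine the lower leg with the load: R2 ‖ R_L = 9.831 Ω.
Then V_out = V_CC · R2'/(R1 + R2') = 33.8 × 9.831/16.15 = 20.57 mV.

V_out ≈ 20.6 mV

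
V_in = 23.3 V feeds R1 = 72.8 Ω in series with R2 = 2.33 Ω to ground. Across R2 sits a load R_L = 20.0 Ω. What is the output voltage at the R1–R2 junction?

V_out ≈ 0.649 V

R2 ‖ R_L = (2.33 × 20.0)/(2.33 + 20.0) = 2.087 Ω.
Voltage divider with the loaded lower leg: V_out = 23.3 × 2.087/(72.8 + 2.087) = 23.3 × 0.02787 = 0.6493 V.
(Unloaded it would be 0.723 V; the load pulls it down.)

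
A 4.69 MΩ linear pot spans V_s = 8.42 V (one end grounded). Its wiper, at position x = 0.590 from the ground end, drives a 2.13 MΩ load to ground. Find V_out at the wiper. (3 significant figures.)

Lower segment x·R_p = 2.767 MΩ; upper segment (1−x)·R_p = 1.923 MΩ.
(x·R_p) ‖ R_L = 1.204 MΩ.
Loaded-divider output: V_out = 8.42 × 0.3850 = 3.241 V.

V_out ≈ 3.24 V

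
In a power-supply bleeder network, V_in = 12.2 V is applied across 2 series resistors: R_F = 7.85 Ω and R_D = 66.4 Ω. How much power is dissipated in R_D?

The common current is I = 12.2/74.25 = 0.1643 A.
P = I²R = 0.02700 × 66.4 = 1.793 W.

P ≈ 1.79 W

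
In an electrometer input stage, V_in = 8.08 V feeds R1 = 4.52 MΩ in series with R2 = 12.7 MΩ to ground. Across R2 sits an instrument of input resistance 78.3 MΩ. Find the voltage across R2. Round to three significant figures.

V_out ≈ 5.72 V

First combine the lower leg with the load: R2 ‖ R_L = 10.93 MΩ.
Then V_out = V_in · R2'/(R1 + R2') = 8.08 × 10.93/15.45 = 5.716 V.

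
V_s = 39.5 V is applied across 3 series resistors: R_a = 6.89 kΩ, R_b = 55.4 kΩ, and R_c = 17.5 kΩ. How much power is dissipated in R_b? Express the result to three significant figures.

ΣR = 79.79 kΩ → I = 39.5/79.79 = 0.4950 mA.
P = I²R = 0.2451 × 55.4 = 13.58 mW.

P ≈ 13.6 mW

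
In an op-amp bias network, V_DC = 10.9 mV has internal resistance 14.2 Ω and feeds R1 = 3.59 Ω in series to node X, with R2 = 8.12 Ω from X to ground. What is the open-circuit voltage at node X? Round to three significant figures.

R1' = 14.2 + 3.59 = 17.79 Ω (source resistance + R1).
V_th is the unloaded tap voltage: V_DC · R2/(R1'+R2) = 10.9 × 0.3134 = 3.416 mV.

V_th ≈ 3.42 mV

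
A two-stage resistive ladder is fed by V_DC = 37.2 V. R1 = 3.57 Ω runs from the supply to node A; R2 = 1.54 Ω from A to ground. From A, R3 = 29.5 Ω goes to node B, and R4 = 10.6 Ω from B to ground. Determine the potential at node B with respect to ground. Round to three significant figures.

V_B ≈ 2.89 V

The second stage (R3 + R4 = 40.10 Ω) loads node A in parallel with R2.
Effective lower resistance at A: R2 ‖ 40.10 = 1.483 Ω.
First divider: V_A = V_DC · 1.483/(3.57 + 1.483) = 10.92 V.
Stage 2 is unloaded, so V_B = V_A · R4/(R3+R4) = 10.92 × 10.6/40.10 = 2.886 V.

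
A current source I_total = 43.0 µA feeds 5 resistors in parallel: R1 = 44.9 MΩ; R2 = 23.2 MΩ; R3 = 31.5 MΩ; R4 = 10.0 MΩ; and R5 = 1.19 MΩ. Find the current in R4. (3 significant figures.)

I ≈ 4.14 µA

Total conductance ΣG = 1/44.9 + 1/23.2 + 1/31.5 + 1/10.0 + 1/1.19 = 1.037 (units of 1/MΩ).
By the current-divider rule, I = I_total · G_k/ΣG = 43.0 × 0.09639 = 4.145 µA.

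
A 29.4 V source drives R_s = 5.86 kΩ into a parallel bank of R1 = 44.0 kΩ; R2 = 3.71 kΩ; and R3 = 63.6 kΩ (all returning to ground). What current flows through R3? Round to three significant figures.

I ≈ 0.165 mA

Equivalent of the parallel group: R_p = 3.247 kΩ.
V_A by voltage divider: V_A = 29.4 × 3.247/(5.86 + 3.247) = 10.48 V.
I(R3) = V_A / R3 = 10.48/63.6 = 0.1648 mA.
(Check via current divider: I_total = 3.228 mA; share G_k/ΣG = 0.05105 → same result.)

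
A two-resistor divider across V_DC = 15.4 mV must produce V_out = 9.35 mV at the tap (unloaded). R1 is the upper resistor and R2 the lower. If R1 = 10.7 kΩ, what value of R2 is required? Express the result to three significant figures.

R2 ≈ 16.5 kΩ

Required fraction k = V_out/V_DC = 0.6071.
R2 = R1 · 0.6071/(1 − 0.6071) = 16.54 kΩ.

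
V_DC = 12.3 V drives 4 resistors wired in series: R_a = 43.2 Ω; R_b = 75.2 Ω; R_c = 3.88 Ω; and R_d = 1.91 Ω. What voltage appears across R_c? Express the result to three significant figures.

Total series resistance ΣR = 43.2 + 75.2 + 3.88 + 1.91 = 124.2 Ω.
By the voltage-divider rule, V = 12.3 × 3.880/124.2 = 0.3843 V.

V ≈ 0.384 V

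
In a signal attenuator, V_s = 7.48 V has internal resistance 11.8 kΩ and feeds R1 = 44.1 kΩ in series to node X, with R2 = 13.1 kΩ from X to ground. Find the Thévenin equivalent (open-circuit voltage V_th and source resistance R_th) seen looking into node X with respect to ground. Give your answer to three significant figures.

V_th ≈ 1.42 V, R_th ≈ 10.6 kΩ

R1' = 11.8 + 44.1 = 55.90 kΩ (source resistance + R1).
With X open, the divider is unloaded: V_th = 7.48 × 13.1/69.00 = 1.420 V.
Zeroing V_s shorts the top of R1' to ground, so R_th = R1' ‖ R2 = 10.61 kΩ.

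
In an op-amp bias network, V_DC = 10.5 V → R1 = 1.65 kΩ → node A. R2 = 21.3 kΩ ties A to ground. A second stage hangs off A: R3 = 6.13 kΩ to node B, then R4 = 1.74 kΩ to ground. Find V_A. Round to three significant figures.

V_A ≈ 8.16 V

Looking into the second stage from A: R3 + R4 = 7.870 kΩ appears in parallel with R2.
R2 ‖ (R3+R4) = 5.747 kΩ.
So V_A = 10.5 × 0.7769 = 8.158 V.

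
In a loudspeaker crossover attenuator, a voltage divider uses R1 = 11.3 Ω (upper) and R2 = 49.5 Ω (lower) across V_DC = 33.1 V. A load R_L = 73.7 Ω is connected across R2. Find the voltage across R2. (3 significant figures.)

V_out ≈ 24.0 V

First combine the lower leg with the load: R2 ‖ R_L = 29.61 Ω.
Now apply the divider: V_out = 33.1 × 0.7238 = 23.96 V.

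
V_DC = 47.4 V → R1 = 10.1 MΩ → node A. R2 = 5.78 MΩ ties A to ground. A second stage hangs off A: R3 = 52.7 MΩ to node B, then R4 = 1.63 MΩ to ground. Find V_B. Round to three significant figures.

The second stage (R3 + R4 = 54.33 MΩ) loads node A in parallel with R2.
Effective lower resistance at A: R2 ‖ 54.33 = 5.224 MΩ.
So V_A = 47.4 × 0.3409 = 16.16 V.
Then the unloaded second divider: V_B = V_A × R4/(R3+R4) = 16.16 × 0.03000 = 0.4848 V.

V_B ≈ 0.485 V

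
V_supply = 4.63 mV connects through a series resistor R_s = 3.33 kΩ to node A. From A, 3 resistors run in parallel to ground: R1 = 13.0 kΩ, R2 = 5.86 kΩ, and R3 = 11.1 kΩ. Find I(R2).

Combine the parallel branches: R_p = (1/13.0 + 1/5.86 + 1/11.1)⁻¹ = 2.962 kΩ.
Node voltage V_A = V_supply · R_p/(R_s + R_p) = 4.63 × 0.4707 = 2.179 mV.
Branch current I = V_A/R2 = 2.179/5.86 = 0.3719 µA.

I ≈ 0.372 µA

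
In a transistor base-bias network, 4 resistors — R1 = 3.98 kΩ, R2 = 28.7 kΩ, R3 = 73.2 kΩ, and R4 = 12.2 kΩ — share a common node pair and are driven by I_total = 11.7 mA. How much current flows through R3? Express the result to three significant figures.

I ≈ 0.419 mA

Total conductance ΣG = 1/3.98 + 1/28.7 + 1/73.2 + 1/12.2 = 0.3817 (units of 1/kΩ).
By the current-divider rule, I = I_total · G_k/ΣG = 11.7 × 0.03579 = 0.4187 mA.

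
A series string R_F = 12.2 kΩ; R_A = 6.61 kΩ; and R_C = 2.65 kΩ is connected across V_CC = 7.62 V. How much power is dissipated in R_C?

P ≈ 0.334 mW

The common current is I = 7.62/21.46 = 0.3551 mA.
V(R_C) = I·R = 0.9410 V; P = V·I = 0.9410 × 0.3551 = 0.3341 mW.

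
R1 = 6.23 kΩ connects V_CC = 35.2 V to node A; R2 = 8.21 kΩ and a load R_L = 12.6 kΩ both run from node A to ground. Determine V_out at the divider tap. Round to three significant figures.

R2 ‖ R_L = (8.21 × 12.6)/(8.21 + 12.6) = 4.971 kΩ.
Now apply the divider: V_out = 35.2 × 0.4438 = 15.62 V.

V_out ≈ 15.6 V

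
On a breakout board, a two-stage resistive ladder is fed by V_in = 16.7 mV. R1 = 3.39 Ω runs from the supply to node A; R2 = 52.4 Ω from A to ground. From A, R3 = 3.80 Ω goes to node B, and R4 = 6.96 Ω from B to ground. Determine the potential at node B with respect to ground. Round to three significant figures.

V_B ≈ 7.83 mV

Node A sees R2 in parallel with the series input of stage 2, R3 + R4 = 10.76 Ω.
R2 ‖ (R3+R4) = 8.927 Ω.
So V_A = 16.7 × 0.7248 = 12.10 mV.
V_B = V_A × 0.6468 = 7.829 mV.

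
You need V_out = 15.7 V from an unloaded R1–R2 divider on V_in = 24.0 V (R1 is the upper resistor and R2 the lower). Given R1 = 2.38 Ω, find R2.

R2 ≈ 4.50 Ω

The divider ratio is R2/(R1+R2) = 15.7/24.0 = 0.6542.
So R2 = R1 · V_out/(V_in − V_out) = 2.38 × 15.7/(24.0 − 15.7) = 2.38 × 1.892 = 4.502 Ω.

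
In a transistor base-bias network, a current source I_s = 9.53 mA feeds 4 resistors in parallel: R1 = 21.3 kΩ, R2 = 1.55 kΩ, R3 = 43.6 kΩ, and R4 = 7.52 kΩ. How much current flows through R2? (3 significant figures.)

Total conductance ΣG = 1/21.3 + 1/1.55 + 1/43.6 + 1/7.52 = 0.8480 (units of 1/kΩ).
R2 takes the fraction G_k/ΣG = 0.6452/0.8480 = 0.7608, so I = 9.53 × 0.7608 = 7.250 mA.

I ≈ 7.25 mA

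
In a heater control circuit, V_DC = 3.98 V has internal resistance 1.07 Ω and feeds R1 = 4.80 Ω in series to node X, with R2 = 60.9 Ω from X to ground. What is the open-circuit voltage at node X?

V_th ≈ 3.63 V

R1' = 1.07 + 4.80 = 5.870 Ω (source resistance + R1).
V_th is the unloaded tap voltage: V_DC · R2/(R1'+R2) = 3.98 × 0.9121 = 3.630 V.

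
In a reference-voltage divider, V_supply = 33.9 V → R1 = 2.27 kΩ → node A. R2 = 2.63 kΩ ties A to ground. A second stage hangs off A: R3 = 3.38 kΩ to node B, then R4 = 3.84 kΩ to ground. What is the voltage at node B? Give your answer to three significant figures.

V_B ≈ 8.28 V

The second stage (R3 + R4 = 7.220 kΩ) loads node A in parallel with R2.
Effective lower resistance at A: R2 ‖ 7.220 = 1.928 kΩ.
So V_A = 33.9 × 0.4592 = 15.57 V.
Stage 2 is unloaded, so V_B = V_A · R4/(R3+R4) = 15.57 × 3.84/7.220 = 8.280 V.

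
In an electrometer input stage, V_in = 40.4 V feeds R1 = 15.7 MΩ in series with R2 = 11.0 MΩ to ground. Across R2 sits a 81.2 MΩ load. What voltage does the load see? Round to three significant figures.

V_out ≈ 15.4 V

R2 ‖ R_L = (11.0 × 81.2)/(11.0 + 81.2) = 9.688 MΩ.
Then V_out = V_in · R2'/(R1 + R2') = 40.4 × 9.688/25.39 = 15.42 V.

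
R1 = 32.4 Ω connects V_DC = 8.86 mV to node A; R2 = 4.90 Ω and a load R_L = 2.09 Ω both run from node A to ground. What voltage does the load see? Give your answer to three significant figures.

V_out ≈ 0.383 mV

The load sits in parallel with R2, giving an effective lower resistance R2' = R2·R_L/(R2+R_L) = 1.465 Ω.
Then V_out = V_DC · R2'/(R1 + R2') = 8.86 × 1.465/33.87 = 0.3833 mV.
(Unloaded it would be 1.16 mV; the load pulls it down.)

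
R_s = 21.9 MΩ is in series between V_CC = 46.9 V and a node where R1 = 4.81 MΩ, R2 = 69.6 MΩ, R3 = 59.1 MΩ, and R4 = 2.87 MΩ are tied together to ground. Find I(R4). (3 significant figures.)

I ≈ 1.18 µA

Equivalent of the parallel group: R_p = 1.702 MΩ.
V_A by voltage divider: V_A = 46.9 × 1.702/(21.9 + 1.702) = 3.382 V.
Branch current I = V_A/R4 = 3.382/2.87 = 1.178 µA.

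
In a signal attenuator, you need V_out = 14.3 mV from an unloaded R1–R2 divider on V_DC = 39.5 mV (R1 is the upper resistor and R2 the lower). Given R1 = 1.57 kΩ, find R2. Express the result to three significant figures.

R2 ≈ 0.891 kΩ

Required fraction k = V_out/V_DC = 0.3620.
Rearranging, R2 = R1·k/(1−k) = 1.57 × 0.5675 = 0.8909 kΩ.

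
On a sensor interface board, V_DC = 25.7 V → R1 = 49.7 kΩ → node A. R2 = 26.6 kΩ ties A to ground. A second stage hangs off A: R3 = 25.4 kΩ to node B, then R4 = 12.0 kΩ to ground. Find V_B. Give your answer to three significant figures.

V_B ≈ 1.96 V

Looking into the second stage from A: R3 + R4 = 37.40 kΩ appears in parallel with R2.
R2 ‖ (R3+R4) = 15.54 kΩ.
So V_A = 25.7 × 0.2382 = 6.123 V.
V_B = V_A × 0.3209 = 1.965 V.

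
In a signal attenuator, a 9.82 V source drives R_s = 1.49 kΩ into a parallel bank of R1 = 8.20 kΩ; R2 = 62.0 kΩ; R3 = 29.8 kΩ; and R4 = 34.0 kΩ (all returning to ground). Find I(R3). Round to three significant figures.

Parallel bank: R_p = 1/(1/8.20 + 1/62.0 + 1/29.8 + 1/34.0) = 4.974 kΩ.
V_A = 9.82 × 4.974/6.464 = 7.556 V.
Branch current I = V_A/R3 = 7.556/29.8 = 0.2536 mA.

I ≈ 0.254 mA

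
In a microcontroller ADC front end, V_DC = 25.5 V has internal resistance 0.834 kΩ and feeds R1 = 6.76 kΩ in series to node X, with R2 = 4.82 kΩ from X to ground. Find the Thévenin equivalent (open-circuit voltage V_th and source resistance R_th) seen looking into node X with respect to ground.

R1' = 0.834 + 6.76 = 7.594 kΩ (source resistance + R1).
With X open, the divider is unloaded: V_th = 25.5 × 4.82/12.41 = 9.901 V.
Zeroing V_DC shorts the top of R1' to ground, so R_th = R1' ‖ R2 = 2.949 kΩ.

V_th ≈ 9.90 V, R_th ≈ 2.95 kΩ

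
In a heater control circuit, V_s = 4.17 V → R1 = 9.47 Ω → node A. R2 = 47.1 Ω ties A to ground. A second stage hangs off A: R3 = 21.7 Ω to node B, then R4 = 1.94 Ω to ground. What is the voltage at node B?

V_B ≈ 0.214 V

Node A sees R2 in parallel with the series input of stage 2, R3 + R4 = 23.64 Ω.
R2 ‖ (R3+R4) = 15.74 Ω.
So V_A = 4.17 × 0.6244 = 2.604 V.
Stage 2 is unloaded, so V_B = V_A · R4/(R3+R4) = 2.604 × 1.94/23.64 = 0.2137 V.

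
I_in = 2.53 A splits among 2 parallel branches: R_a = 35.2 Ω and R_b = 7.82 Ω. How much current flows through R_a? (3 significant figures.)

I ≈ 0.460 A

For two parallel branches, I_k = I_in · (other R)/(sum of R).
I(R_a) = 2.53 × 7.82/(35.2 + 7.82) = 2.53 × 0.1818 = 0.4599 A.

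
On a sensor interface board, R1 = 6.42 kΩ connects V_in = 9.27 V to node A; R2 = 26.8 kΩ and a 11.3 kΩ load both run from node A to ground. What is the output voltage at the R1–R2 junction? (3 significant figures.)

V_out ≈ 5.13 V

R2 ‖ R_L = (26.8 × 11.3)/(26.8 + 11.3) = 7.949 kΩ.
Then V_out = V_in · R2'/(R1 + R2') = 9.27 × 7.949/14.37 = 5.128 V.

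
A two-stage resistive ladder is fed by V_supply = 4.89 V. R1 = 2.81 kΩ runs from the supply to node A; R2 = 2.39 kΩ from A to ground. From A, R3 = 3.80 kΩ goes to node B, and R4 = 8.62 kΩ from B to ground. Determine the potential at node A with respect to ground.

V_A ≈ 2.04 V

Looking into the second stage from A: R3 + R4 = 12.42 kΩ appears in parallel with R2.
R2 ‖ (R3+R4) = 2.004 kΩ.
So V_A = 4.89 × 0.4163 = 2.036 V.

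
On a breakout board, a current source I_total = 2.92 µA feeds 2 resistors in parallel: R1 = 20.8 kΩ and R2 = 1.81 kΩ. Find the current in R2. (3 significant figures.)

I ≈ 2.69 µA

With just two branches, the current splits inversely with resistance.
So I = 2.92 × 20.8/22.61 = 2.686 µA.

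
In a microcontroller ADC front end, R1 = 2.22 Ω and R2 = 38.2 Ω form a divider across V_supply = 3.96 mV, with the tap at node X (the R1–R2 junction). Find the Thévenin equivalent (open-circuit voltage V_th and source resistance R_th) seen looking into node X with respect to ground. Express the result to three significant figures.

With X open, the divider is unloaded: V_th = 3.96 × 38.2/40.42 = 3.743 mV.
Looking into X with the source shorted: R_th = R1·R2/(R1+R2) = 2.220 × 38.2/40.42 = 2.098 Ω.

V_th ≈ 3.74 mV, R_th ≈ 2.10 Ω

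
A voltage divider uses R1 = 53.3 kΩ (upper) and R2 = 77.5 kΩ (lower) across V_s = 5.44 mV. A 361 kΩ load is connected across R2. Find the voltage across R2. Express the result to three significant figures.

First combine the lower leg with the load: R2 ‖ R_L = 63.80 kΩ.
Now apply the divider: V_out = 5.44 × 0.5448 = 2.964 mV.

V_out ≈ 2.96 mV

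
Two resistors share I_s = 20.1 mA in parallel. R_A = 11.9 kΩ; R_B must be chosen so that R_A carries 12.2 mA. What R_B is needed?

The fraction through R_A equals R_B/(R_A+R_B).
With f = 0.6070, R_B = R_A · f/(1−f) = 11.9 × 1.544 = 18.38 kΩ.

R_B ≈ 18.4 kΩ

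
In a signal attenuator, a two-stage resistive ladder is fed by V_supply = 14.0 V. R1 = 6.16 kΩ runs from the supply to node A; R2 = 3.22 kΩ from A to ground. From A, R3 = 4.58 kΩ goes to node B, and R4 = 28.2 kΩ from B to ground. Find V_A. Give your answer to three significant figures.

V_A ≈ 4.51 V

The second stage (R3 + R4 = 32.78 kΩ) loads node A in parallel with R2.
R2 ‖ (R3+R4) = 2.932 kΩ.
First divider: V_A = V_supply · 2.932/(6.16 + 2.932) = 4.515 V.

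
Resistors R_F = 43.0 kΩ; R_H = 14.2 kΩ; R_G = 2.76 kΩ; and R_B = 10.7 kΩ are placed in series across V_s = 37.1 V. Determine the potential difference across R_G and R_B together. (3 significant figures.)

V ≈ 7.07 V

ΣR = 43.0 + 14.2 + 2.76 + 10.7 = 70.66 kΩ.
R_{R_G..R_B} = 2.76 + 10.7 = 13.46 kΩ.
V = V_s · R/ΣR = 37.1 × 0.1905 = 7.067 V.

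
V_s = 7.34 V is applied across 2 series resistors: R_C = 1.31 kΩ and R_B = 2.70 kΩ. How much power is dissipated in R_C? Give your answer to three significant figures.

ΣR = 4.010 kΩ → I = 7.34/4.010 = 1.830 mA.
V(R_C) = I·R = 2.398 V; P = V·I = 2.398 × 1.830 = 4.389 mW.

P ≈ 4.39 mW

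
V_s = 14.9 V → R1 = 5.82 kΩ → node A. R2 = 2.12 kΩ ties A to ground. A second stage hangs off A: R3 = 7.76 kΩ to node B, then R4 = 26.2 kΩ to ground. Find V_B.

V_B ≈ 2.93 V

Looking into the second stage from A: R3 + R4 = 33.96 kΩ appears in parallel with R2.
Effective lower resistance at A: R2 ‖ 33.96 = 1.995 kΩ.
So V_A = 14.9 × 0.2553 = 3.804 V.
Then the unloaded second divider: V_B = V_A × R4/(R3+R4) = 3.804 × 0.7715 = 2.935 V.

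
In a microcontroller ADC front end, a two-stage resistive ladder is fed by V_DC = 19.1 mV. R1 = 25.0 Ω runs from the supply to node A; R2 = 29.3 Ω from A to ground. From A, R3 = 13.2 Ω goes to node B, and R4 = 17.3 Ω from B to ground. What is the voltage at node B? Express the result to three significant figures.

Node A sees R2 in parallel with the series input of stage 2, R3 + R4 = 30.50 Ω.
R2 ‖ (R3+R4) = 14.94 Ω.
First divider: V_A = V_DC · 14.94/(25.0 + 14.94) = 7.146 mV.
V_B = V_A × 0.5672 = 4.053 mV.

V_B ≈ 4.05 mV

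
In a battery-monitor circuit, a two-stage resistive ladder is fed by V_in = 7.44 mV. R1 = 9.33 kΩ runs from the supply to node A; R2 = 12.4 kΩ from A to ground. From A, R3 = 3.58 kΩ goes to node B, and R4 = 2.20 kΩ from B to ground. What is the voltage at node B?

Looking into the second stage from A: R3 + R4 = 5.780 kΩ appears in parallel with R2.
Effective lower resistance at A: R2 ‖ 5.780 = 3.942 kΩ.
First divider: V_A = V_in · 3.942/(9.33 + 3.942) = 2.210 mV.
Then the unloaded second divider: V_B = V_A × R4/(R3+R4) = 2.210 × 0.3806 = 0.8412 mV.

V_B ≈ 0.841 mV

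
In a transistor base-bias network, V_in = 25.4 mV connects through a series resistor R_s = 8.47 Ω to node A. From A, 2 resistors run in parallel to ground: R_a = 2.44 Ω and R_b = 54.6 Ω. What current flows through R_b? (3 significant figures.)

I ≈ 0.101 mA

Combine the parallel branches: R_p = (1/2.44 + 1/54.6)⁻¹ = 2.336 Ω.
V_A = 25.4 × 2.336/10.81 = 5.490 mV.
Branch current I = V_A/R_b = 5.490/54.6 = 0.1006 mA.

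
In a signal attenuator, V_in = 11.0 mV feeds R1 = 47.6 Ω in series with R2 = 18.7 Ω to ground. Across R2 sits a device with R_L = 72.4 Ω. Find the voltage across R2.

R2 ‖ R_L = (18.7 × 72.4)/(18.7 + 72.4) = 14.86 Ω.
Now apply the divider: V_out = 11.0 × 0.2379 = 2.617 mV.

V_out ≈ 2.62 mV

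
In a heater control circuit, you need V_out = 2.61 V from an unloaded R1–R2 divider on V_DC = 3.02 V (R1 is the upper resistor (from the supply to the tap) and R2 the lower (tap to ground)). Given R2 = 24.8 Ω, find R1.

Required fraction k = V_out/V_DC = 0.8642.
R1 = R2·(1/k − 1) = 24.8 × 0.1571 = 3.896 Ω.

R1 ≈ 3.90 Ω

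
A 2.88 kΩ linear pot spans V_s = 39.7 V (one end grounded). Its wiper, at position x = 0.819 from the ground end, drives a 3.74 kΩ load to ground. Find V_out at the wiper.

Lower segment x·R_p = 2.359 kΩ; upper segment (1−x)·R_p = 0.5213 kΩ.
(x·R_p) ‖ R_L = 1.446 kΩ.
Loaded-divider output: V_out = 39.7 × 0.7351 = 29.18 V.

V_out ≈ 29.2 V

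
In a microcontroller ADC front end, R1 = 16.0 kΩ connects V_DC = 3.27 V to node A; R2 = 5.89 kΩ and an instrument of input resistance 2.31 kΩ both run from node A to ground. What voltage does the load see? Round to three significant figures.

V_out ≈ 0.307 V

R2 ‖ R_L = (5.89 × 2.31)/(5.89 + 2.31) = 1.659 kΩ.
Voltage divider with the loaded lower leg: V_out = 3.27 × 1.659/(16.0 + 1.659) = 3.27 × 0.09396 = 0.3072 V.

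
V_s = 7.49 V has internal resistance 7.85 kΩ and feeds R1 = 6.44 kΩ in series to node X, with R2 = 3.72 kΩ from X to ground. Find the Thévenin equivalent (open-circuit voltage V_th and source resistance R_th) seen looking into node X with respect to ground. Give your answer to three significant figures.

V_th ≈ 1.55 V, R_th ≈ 2.95 kΩ

R1' = 7.85 + 6.44 = 14.29 kΩ (source resistance + R1).
V_th is the unloaded tap voltage: V_s · R2/(R1'+R2) = 7.49 × 0.2066 = 1.547 V.
Looking into X with the source shorted: R_th = R1'·R2/(R1'+R2) = 14.29 × 3.72/18.01 = 2.952 kΩ.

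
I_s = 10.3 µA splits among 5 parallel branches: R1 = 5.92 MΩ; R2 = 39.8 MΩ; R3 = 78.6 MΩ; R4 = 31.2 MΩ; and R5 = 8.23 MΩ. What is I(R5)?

Conductances: ΣG = 1/5.92 + 1/39.8 + 1/78.6 + 1/31.2 + 1/8.23 = 0.3603 (1/MΩ).
Current divider: I(R5) = I_s · G_k/ΣG = 10.3 × (0.1215/0.3603) = 10.3 × 0.3372 = 3.473 µA.

I ≈ 3.47 µA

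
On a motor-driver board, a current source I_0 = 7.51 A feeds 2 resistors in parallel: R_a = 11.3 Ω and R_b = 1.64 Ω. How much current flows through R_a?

I ≈ 0.952 A

Two-branch current divider: I_k = I_0 · R_other/(R_1 + R_2).
I(R_a) = 7.51 × 1.64/(11.3 + 1.64) = 7.51 × 0.1267 = 0.9518 A.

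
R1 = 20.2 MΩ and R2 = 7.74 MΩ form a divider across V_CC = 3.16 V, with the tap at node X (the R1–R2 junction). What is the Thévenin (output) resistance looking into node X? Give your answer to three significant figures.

R_th ≈ 5.60 MΩ

Zeroing V_CC shorts the top of R1 to ground, so R_th = R1 ‖ R2 = 5.596 MΩ.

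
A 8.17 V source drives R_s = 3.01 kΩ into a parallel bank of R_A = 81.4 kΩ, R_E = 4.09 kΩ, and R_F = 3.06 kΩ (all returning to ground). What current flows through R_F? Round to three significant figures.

Combine the parallel branches: R_p = (1/81.4 + 1/4.09 + 1/3.06)⁻¹ = 1.714 kΩ.
V_A = 8.17 × 1.714/4.724 = 2.964 V.
I(R_F) = V_A / R_F = 2.964/3.06 = 0.9686 mA.
(Equivalently: I_total = 1.730 mA, then current-divider fraction G_k/ΣG = 0.5600.)

I ≈ 0.969 mA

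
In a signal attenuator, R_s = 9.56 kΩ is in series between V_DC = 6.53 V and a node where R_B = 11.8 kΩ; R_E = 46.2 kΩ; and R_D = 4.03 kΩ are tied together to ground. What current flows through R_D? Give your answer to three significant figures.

I ≈ 0.369 mA

Equivalent of the parallel group: R_p = 2.821 kΩ.
V_A by voltage divider: V_A = 6.53 × 2.821/(9.56 + 2.821) = 1.488 V.
Branch current I = V_A/R_D = 1.488/4.03 = 0.3692 mA.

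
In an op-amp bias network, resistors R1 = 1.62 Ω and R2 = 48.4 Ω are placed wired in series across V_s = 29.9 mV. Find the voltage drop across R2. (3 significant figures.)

V ≈ 28.9 mV

ΣR = 1.62 + 48.4 = 50.02 Ω.
Voltage divider: V = V_s · (48.40 / 50.02) = 29.9 × 0.9676 = 28.93 mV.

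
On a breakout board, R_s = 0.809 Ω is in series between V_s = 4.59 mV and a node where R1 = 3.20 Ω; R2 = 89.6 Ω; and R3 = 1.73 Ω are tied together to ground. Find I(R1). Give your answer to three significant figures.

Parallel bank: R_p = 1/(1/3.20 + 1/89.6 + 1/1.73) = 1.109 Ω.
V_A = 4.59 × 1.109/1.918 = 2.654 mV.
I(R1) = V_A / R1 = 2.654/3.20 = 0.8294 mA.

I ≈ 0.829 mA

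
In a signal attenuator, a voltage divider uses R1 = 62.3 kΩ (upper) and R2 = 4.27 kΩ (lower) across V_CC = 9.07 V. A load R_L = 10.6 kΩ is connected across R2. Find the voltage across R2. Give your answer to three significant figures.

V_out ≈ 0.422 V

R2 ‖ R_L = (4.27 × 10.6)/(4.27 + 10.6) = 3.044 kΩ.
Voltage divider with the loaded lower leg: V_out = 9.07 × 3.044/(62.3 + 3.044) = 9.07 × 0.04658 = 0.4225 V.
(Unloaded it would be 0.582 V; the load pulls it down.)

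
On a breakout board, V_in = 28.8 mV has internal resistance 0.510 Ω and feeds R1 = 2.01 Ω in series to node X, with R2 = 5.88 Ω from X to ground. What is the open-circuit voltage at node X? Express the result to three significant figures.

R1' = 0.510 + 2.01 = 2.520 Ω (source resistance + R1).
Open-circuit (no load on X): V_th = V_in · R2/(R1' + R2) = 28.8 × 5.88/(2.520 + 5.88) = 20.16 mV.

V_th ≈ 20.2 mV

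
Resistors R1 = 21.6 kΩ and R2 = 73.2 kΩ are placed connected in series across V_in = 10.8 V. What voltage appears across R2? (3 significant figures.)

Series total: ΣR = 21.6 + 73.2 = 94.80 kΩ.
By the voltage-divider rule, V = 10.8 × 73.20/94.80 = 8.339 V.

V ≈ 8.34 V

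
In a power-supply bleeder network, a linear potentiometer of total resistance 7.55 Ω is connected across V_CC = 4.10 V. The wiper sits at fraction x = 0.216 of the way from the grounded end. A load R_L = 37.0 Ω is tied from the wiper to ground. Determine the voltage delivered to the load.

Lower segment x·R_p = 1.631 Ω; upper segment (1−x)·R_p = 5.919 Ω.
Lower segment in parallel with the load: 1.631 ‖ 37.0 = 1.562 Ω.
Then V_out = V_CC · 1.562/(5.919 + 1.562) = 0.8560 V.
(Unloaded: V_out = x·V_CC = 0.886 V.)

V_out ≈ 0.856 V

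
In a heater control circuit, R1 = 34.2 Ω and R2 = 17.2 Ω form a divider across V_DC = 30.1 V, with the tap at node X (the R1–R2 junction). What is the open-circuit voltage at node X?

V_th is the unloaded tap voltage: V_DC · R2/(R1+R2) = 30.1 × 0.3346 = 10.07 V.

V_th ≈ 10.1 V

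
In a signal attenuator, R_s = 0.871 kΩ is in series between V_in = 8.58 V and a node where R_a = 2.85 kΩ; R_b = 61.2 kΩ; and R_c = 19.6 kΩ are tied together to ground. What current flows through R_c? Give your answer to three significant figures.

I ≈ 0.321 mA

Equivalent of the parallel group: R_p = 2.391 kΩ.
V_A by voltage divider: V_A = 8.58 × 2.391/(0.871 + 2.391) = 6.289 V.
Branch current I = V_A/R_c = 6.289/19.6 = 0.3209 mA.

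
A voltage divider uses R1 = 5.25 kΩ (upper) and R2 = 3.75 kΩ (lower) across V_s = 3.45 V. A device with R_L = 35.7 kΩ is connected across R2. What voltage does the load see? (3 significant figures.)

V_out ≈ 1.35 V

The load sits in parallel with R2, giving an effective lower resistance R2' = R2·R_L/(R2+R_L) = 3.394 kΩ.
Then V_out = V_s · R2'/(R1 + R2') = 3.45 × 3.394/8.644 = 1.355 V.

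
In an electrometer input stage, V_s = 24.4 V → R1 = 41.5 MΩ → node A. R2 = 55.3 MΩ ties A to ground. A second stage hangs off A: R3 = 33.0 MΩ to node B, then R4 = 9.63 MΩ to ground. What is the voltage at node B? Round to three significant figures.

Node A sees R2 in parallel with the series input of stage 2, R3 + R4 = 42.63 MΩ.
Effective lower resistance at A: R2 ‖ 42.63 = 24.07 MΩ.
First divider: V_A = V_s · 24.07/(41.5 + 24.07) = 8.958 V.
Stage 2 is unloaded, so V_B = V_A · R4/(R3+R4) = 8.958 × 9.63/42.63 = 2.023 V.

V_B ≈ 2.02 V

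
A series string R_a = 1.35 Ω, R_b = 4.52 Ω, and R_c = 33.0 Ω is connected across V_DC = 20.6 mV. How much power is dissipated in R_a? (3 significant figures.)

P ≈ 0.379 µW

Series current I = V_DC/ΣR = 20.6/38.87 = 0.5300 mA.
P(R_a) = I²·R_a = (0.5300)² × 1.35 = 0.3792 µW.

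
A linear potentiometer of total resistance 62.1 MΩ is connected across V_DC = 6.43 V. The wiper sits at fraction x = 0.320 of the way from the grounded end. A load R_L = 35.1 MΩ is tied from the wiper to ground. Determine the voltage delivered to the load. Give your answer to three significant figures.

V_out ≈ 1.49 V

Lower segment x·R_p = 19.87 MΩ; upper segment (1−x)·R_p = 42.23 MΩ.
(x·R_p) ‖ R_L = 12.69 MΩ.
V_out = 6.43 × 12.69/(42.23 + 12.69) = 1.486 V.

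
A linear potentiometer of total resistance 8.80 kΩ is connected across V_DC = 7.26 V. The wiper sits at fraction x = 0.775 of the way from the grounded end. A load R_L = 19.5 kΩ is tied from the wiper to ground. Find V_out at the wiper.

V_out ≈ 5.22 V

The pot divides into 1.980 kΩ above the wiper and 6.820 kΩ below.
Lower segment in parallel with the load: 6.820 ‖ 19.5 = 5.053 kΩ.
V_out = 7.26 × 5.053/(1.980 + 5.053) = 5.216 V.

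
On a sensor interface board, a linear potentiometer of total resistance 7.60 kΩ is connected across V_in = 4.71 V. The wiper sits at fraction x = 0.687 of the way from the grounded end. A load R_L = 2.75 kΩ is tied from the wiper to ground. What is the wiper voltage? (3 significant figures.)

Lower segment x·R_p = 5.221 kΩ; upper segment (1−x)·R_p = 2.379 kΩ.
(x·R_p) ‖ R_L = 1.801 kΩ.
Then V_out = V_in · 1.801/(2.379 + 1.801) = 2.030 V.
(Unloaded: V_out = x·V_in = 3.24 V.)

V_out ≈ 2.03 V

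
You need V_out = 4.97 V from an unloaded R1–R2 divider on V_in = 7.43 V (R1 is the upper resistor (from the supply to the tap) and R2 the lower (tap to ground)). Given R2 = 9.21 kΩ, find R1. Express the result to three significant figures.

V_out/V_in = R2/(R1+R2) = 0.6689.
So R1 = R2 · (V_in/V_out − 1) = 9.21 × (7.43/4.97 − 1) = 9.21 × 0.4950 = 4.559 kΩ.

R1 ≈ 4.56 kΩ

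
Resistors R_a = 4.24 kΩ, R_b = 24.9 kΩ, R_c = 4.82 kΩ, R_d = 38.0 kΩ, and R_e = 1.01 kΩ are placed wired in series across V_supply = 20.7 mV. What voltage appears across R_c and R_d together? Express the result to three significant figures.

ΣR = 4.24 + 24.9 + 4.82 + 38.0 + 1.01 = 72.97 kΩ.
R_{R_c..R_d} = 4.82 + 38.0 = 42.82 kΩ.
V = V_supply · R/ΣR = 20.7 × 0.5868 = 12.15 mV.

V ≈ 12.1 mV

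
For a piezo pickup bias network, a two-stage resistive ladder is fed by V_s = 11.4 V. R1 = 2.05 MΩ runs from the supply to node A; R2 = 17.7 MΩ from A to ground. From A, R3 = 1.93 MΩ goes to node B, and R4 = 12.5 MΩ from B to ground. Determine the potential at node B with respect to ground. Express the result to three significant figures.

The second stage (R3 + R4 = 14.43 MΩ) loads node A in parallel with R2.
R2 ‖ (R3+R4) = 7.949 MΩ.
V_A = 11.4 × 7.949/(2.05 + 7.949) = 9.063 V.
Stage 2 is unloaded, so V_B = V_A · R4/(R3+R4) = 9.063 × 12.5/14.43 = 7.851 V.

V_B ≈ 7.85 V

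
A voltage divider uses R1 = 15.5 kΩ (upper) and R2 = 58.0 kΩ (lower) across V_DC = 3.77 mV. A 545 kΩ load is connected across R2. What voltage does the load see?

V_out ≈ 2.91 mV

R2 ‖ R_L = (58.0 × 545)/(58.0 + 545) = 52.42 kΩ.
Voltage divider with the loaded lower leg: V_out = 3.77 × 52.42/(15.5 + 52.42) = 3.77 × 0.7718 = 2.910 mV.
(Unloaded it would be 2.97 mV; the load pulls it down.)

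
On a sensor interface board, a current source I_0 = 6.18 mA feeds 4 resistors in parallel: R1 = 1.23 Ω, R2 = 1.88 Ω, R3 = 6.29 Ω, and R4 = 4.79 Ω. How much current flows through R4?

I ≈ 0.753 mA

ΣG = 1/1.23 + 1/1.88 + 1/6.29 + 1/4.79 = 1.713.
R4 takes the fraction G_k/ΣG = 0.2088/1.713 = 0.1219, so I = 6.18 × 0.1219 = 0.7533 mA.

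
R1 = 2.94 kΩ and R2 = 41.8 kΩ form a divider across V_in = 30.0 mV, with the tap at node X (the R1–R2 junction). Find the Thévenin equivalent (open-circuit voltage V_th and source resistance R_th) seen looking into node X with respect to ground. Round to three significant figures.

V_th ≈ 28.0 mV, R_th ≈ 2.75 kΩ

Open-circuit (no load on X): V_th = V_in · R2/(R1 + R2) = 30.0 × 41.8/(2.940 + 41.8) = 28.03 mV.
Looking into X with the source shorted: R_th = R1·R2/(R1+R2) = 2.940 × 41.8/44.74 = 2.747 kΩ.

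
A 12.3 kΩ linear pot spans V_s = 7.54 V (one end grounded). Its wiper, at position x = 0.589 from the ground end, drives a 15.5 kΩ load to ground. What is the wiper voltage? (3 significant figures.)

V_out ≈ 3.73 V

Split the track: R_lower = x·R_p = 7.245 kΩ, R_upper = (1−x)·R_p = 5.055 kΩ.
R_L loads the lower segment: effective lower R = 4.937 kΩ.
Loaded-divider output: V_out = 7.54 × 0.4941 = 3.725 V.
(Unloaded: V_out = x·V_s = 4.44 V.)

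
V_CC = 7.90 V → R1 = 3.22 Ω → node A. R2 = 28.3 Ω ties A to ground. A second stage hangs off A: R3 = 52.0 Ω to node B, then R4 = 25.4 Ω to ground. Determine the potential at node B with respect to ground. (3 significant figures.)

Looking into the second stage from A: R3 + R4 = 77.40 Ω appears in parallel with R2.
R2 ‖ (R3+R4) = 20.72 Ω.
V_A = 7.90 × 20.72/(3.22 + 20.72) = 6.838 V.
V_B = V_A × 0.3282 = 2.244 V.

V_B ≈ 2.24 V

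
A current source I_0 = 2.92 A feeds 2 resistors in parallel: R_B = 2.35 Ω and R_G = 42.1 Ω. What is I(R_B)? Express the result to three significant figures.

Two-branch current divider: I_k = I_0 · R_other/(R_1 + R_2).
I(R_B) = 2.92 × 42.1/(2.35 + 42.1) = 2.92 × 0.9471 = 2.766 A.

I ≈ 2.77 A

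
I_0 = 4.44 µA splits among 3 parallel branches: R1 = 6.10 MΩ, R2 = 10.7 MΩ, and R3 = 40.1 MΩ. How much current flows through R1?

ΣG = 1/6.10 + 1/10.7 + 1/40.1 = 0.2823.
R1 takes the fraction G_k/ΣG = 0.1639/0.2823 = 0.5806, so I = 4.44 × 0.5806 = 2.578 µA.

I ≈ 2.58 µA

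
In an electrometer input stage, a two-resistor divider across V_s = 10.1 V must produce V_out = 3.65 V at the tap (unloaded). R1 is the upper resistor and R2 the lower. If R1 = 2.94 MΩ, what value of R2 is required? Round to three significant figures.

V_out/V_s = R2/(R1+R2) = 0.3614.
Rearranging, R2 = R1·k/(1−k) = 2.94 × 0.5659 = 1.664 MΩ.

R2 ≈ 1.66 MΩ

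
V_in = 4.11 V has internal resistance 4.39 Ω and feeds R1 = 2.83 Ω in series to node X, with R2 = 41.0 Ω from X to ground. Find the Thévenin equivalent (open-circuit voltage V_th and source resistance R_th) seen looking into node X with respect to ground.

R1' = 4.39 + 2.83 = 7.220 Ω (source resistance + R1).
Open-circuit (no load on X): V_th = V_in · R2/(R1' + R2) = 4.11 × 41.0/(7.220 + 41.0) = 3.495 V.
Looking into X with the source shorted: R_th = R1'·R2/(R1'+R2) = 7.220 × 41.0/48.22 = 6.139 Ω.

V_th ≈ 3.49 V, R_th ≈ 6.14 Ω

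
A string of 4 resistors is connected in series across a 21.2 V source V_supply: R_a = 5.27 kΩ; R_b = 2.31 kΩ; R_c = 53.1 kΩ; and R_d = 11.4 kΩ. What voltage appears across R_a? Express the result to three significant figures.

V ≈ 1.55 V

Total series resistance ΣR = 5.27 + 2.31 + 53.1 + 11.4 = 72.08 kΩ.
Voltage divider: V = V_supply · (5.270 / 72.08) = 21.2 × 0.07311 = 1.550 V.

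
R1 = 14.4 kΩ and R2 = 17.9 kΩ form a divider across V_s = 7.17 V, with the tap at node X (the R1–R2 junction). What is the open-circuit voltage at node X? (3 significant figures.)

Open-circuit (no load on X): V_th = V_s · R2/(R1 + R2) = 7.17 × 17.9/(14.40 + 17.9) = 3.973 V.

V_th ≈ 3.97 V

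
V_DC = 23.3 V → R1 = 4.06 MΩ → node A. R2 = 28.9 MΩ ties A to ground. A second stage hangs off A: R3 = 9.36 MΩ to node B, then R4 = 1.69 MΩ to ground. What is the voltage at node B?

V_B ≈ 2.36 V

Node A sees R2 in parallel with the series input of stage 2, R3 + R4 = 11.05 MΩ.
R2 ‖ (R3+R4) = 7.994 MΩ.
First divider: V_A = V_DC · 7.994/(4.06 + 7.994) = 15.45 V.
Stage 2 is unloaded, so V_B = V_A · R4/(R3+R4) = 15.45 × 1.69/11.05 = 2.363 V.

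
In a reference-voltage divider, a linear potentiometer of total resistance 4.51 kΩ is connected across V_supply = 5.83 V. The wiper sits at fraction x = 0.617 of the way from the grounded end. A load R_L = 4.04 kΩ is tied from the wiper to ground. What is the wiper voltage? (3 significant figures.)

V_out ≈ 2.85 V

The pot divides into 1.727 kΩ above the wiper and 2.783 kΩ below.
R_L loads the lower segment: effective lower R = 1.648 kΩ.
V_out = 5.83 × 1.648/(1.727 + 1.648) = 2.846 V.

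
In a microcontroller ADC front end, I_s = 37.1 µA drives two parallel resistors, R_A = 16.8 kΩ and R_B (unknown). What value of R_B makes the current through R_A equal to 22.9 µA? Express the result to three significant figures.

Two-branch current divider: I_A = I_s · R_B/(R_A + R_B).
22.9/37.1 = R_B/(R_A + R_B) → R_B = R_A · (0.6173)/(1 − 0.6173) = 16.8 × 1.613 = 27.09 kΩ.

R_B ≈ 27.1 kΩ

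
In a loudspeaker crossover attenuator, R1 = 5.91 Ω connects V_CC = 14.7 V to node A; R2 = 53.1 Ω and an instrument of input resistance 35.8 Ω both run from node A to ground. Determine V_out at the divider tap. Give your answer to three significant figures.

V_out ≈ 11.5 V

First combine the lower leg with the load: R2 ‖ R_L = 21.38 Ω.
Then V_out = V_CC · R2'/(R1 + R2') = 14.7 × 21.38/27.29 = 11.52 V.
(Unloaded it would be 13.2 V; the load pulls it down.)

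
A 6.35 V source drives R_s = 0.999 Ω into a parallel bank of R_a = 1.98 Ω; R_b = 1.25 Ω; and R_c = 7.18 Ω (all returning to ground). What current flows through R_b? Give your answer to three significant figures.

I ≈ 2.08 A

Parallel bank: R_p = 1/(1/1.98 + 1/1.25 + 1/7.18) = 0.6924 Ω.
V_A by voltage divider: V_A = 6.35 × 0.6924/(0.999 + 0.6924) = 2.599 V.
Branch current I = V_A/R_b = 2.599/1.25 = 2.080 A.
(Check via current divider: I_total = 3.754 A; share G_k/ΣG = 0.5539 → same result.)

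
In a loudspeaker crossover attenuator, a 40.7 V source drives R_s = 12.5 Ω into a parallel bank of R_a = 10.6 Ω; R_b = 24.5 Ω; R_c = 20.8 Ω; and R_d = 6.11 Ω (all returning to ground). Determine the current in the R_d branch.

I ≈ 1.25 A

Parallel bank: R_p = 1/(1/10.6 + 1/24.5 + 1/20.8 + 1/6.11) = 2.883 Ω.
V_A = 40.7 × 2.883/15.38 = 7.627 V.
I(R_d) = V_A / R_d = 7.627/6.11 = 1.248 A.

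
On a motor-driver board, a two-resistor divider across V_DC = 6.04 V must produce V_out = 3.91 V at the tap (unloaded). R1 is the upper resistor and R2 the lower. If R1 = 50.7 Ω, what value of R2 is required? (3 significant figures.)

R2 ≈ 93.1 Ω

Required fraction k = V_out/V_DC = 0.6474.
R2 = R1 · 0.6474/(1 − 0.6474) = 93.07 Ω.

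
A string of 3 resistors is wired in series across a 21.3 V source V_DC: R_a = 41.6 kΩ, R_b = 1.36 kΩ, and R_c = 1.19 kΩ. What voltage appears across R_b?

Total series resistance ΣR = 41.6 + 1.36 + 1.19 = 44.15 kΩ.
V = V_DC · R/ΣR = 21.3 × 0.03080 = 0.6561 V.

V ≈ 0.656 V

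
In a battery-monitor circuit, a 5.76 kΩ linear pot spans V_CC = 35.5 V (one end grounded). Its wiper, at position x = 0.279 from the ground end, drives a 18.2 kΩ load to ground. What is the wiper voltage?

V_out ≈ 9.31 V

Lower segment x·R_p = 1.607 kΩ; upper segment (1−x)·R_p = 4.153 kΩ.
(x·R_p) ‖ R_L = 1.477 kΩ.
Loaded-divider output: V_out = 35.5 × 0.2623 = 9.312 V.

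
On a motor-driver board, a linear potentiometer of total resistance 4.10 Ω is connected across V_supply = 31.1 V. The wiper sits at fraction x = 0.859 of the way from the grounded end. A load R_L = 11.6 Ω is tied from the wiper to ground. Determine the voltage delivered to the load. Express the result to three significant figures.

Lower segment x·R_p = 3.522 Ω; upper segment (1−x)·R_p = 0.5781 Ω.
(x·R_p) ‖ R_L = 2.702 Ω.
Loaded-divider output: V_out = 31.1 × 0.8237 = 25.62 V.

V_out ≈ 25.6 V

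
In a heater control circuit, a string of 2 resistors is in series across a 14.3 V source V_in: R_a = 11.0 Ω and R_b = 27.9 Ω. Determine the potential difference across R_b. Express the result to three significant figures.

V ≈ 10.3 V

Total series resistance ΣR = 11.0 + 27.9 = 38.90 Ω.
Voltage divider: V = V_in · (27.90 / 38.90) = 14.3 × 0.7172 = 10.26 V.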